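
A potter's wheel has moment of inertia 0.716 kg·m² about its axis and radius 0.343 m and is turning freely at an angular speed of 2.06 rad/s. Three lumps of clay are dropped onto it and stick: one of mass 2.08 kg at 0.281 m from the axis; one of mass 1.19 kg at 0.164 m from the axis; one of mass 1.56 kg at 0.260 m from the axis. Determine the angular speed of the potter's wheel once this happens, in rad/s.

The added mass arrives with no angular momentum about the axis, and any external torque about the axis is negligible, so the system's angular momentum is conserved.
Added inertia Σmr² = (2.08)(0.281)² + (1.19)(0.164)² + (1.56)(0.260)² = 0.3017 kg·m²; I_f = 0.7160 + 0.3017 = 1.018 kg·m².
ω_f = I_p ω_i / I_f = (0.7160)(2.06) / 1.018 = 1.449 rad/s.

ω_f ≈ 1.45 rad/s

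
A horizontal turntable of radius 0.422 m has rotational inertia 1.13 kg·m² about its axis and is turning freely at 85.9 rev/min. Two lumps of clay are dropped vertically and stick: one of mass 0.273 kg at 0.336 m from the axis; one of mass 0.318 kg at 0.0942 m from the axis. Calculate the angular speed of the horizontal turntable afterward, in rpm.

No external torque acts about the axis; L_before = L_after.
Added inertia Σmr² = (0.273)(0.336)² + (0.318)(0.0942)² = 0.03364 kg·m²; I_f = 1.130 + 0.03364 = 1.164 kg·m².
ω_f = I_p ω_i / I_f = (1.130)(85.9) / 1.164 = 83.42 rpm.

ω_f ≈ 83.4 rpm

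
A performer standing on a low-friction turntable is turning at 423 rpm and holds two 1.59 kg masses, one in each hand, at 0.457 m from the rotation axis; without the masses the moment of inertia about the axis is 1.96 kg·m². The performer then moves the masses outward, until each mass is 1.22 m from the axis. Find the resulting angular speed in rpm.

With no external torque about the axis, L is conserved: I₁ω₁ = I₂ω₂.
I₁ = 1.96 + 2(1.59)(0.457)² = 2.624 kg·m²; I₂ = 1.96 + 2(1.59)(1.22)² = 6.693 kg·m².
ω₂ = I₁ω₁ / I₂ = (2.624)(423 rpm) / (6.693) = 165.8 rpm.

ω₂ ≈ 166 rpm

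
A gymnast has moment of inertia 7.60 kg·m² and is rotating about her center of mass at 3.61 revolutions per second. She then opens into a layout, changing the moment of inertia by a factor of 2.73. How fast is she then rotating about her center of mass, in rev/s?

With no external torque about the axis, L is conserved: I₁ω₁ = I₂ω₂.
I₂ = 2.73 × 7.60 = 20.75 kg·m².
ω₂ = I₁ω₁ / I₂ = (7.600)(3.61 rev/s) / (20.75) = 1.322 rev/s.

ω₂ ≈ 1.32 rev/s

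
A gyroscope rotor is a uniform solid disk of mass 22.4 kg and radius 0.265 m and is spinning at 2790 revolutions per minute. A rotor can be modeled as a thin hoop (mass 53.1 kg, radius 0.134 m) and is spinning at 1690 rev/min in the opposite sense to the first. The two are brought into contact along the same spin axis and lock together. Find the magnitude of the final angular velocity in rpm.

No external torque acts about the common axis, so total angular momentum is conserved.
Moments of inertia: I_A = ½(22.4)(0.265)² = 0.7865 kg·m²; I_B = (53.1)(0.134)² = 0.9535 kg·m².
Taking A's sense as positive: L = (0.7865)(2790) − (0.9535)(1690) = 583.0 kg·m²·rpm.
Combined I = 0.7865 + 0.9535 = 1.740 kg·m².
ω_f = L / I = 583.0 / 1.740 = 335.1 rpm.

|ω_f| ≈ 335 rpm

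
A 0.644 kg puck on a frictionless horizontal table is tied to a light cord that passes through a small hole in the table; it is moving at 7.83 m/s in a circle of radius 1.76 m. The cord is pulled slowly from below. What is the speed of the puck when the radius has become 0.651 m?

v₂ ≈ 21.2 m/s

Central (radial) force ⇒ zero torque about the center ⇒ m v r is constant.
v₂ = v₁ r₁ / r₂ = (7.83)(1.76) / (0.651) = 21.17 m/s.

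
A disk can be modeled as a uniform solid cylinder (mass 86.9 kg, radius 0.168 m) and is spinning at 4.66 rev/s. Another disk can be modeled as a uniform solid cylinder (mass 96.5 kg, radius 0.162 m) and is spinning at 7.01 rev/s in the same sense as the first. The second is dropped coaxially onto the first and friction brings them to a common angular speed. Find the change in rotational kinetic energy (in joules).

No external torque acts about the common axis, so total angular momentum is conserved.
Moments of inertia: I_A = ½(86.9)(0.168)² = 1.226 kg·m²; I_B = ½(96.5)(0.162)² = 1.266 kg·m².
Taking A's sense as positive: L = (1.226)(4.66) + (1.266)(7.01) = 14.59 kg·m²·rev/s.
Combined I = 1.226 + 1.266 = 2.493 kg·m².
ω_f = L / I = 14.59 / 2.493 = 5.854 rev/s.
KE_i = ½ΣIω² = 1754 J; KE_f = ½(2.493)(36.78)² = 1686 J.

ΔKE ≈ -67.9 J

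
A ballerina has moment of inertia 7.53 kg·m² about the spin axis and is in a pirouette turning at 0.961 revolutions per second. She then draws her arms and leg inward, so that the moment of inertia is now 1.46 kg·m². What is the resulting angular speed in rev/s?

With no external torque about the axis, L is conserved: I₁ω₁ = I₂ω₂.
ω₂ = I₁ω₁ / I₂ = (7.530)(0.961 rev/s) / (1.460) = 4.956 rev/s.

ω₂ ≈ 4.96 rev/s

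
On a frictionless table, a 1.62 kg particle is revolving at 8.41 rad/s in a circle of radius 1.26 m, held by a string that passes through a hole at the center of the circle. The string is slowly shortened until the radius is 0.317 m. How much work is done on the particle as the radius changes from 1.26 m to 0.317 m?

No torque about the axis ⇒ m r₁² ω₁ = m r₂² ω₂.
ω₂ = ω₁ (r₁/r₂)² = (8.41)(1.26/0.317)² = 132.9 rad/s.
W = ΔKE = ½m(v₂² − v₁²) = 1346 J.

W ≈ 1350 J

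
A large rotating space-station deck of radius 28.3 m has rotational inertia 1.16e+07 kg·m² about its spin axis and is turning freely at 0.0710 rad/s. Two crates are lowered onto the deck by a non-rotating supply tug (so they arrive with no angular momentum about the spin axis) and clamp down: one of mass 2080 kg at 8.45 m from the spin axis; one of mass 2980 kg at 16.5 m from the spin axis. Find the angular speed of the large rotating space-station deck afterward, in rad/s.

No external torque acts about the spin axis; L_before = L_after.
Added inertia Σmr² = (2080)(8.45)² + (2980)(16.5)² = 9.598e+05 kg·m²; I_f = 1.160e+07 + 9.598e+05 = 1.256e+07 kg·m².
ω_f = I_p ω_i / I_f = (1.160e+07)(0.0710) / 1.256e+07 = 0.06557 rad/s.

ω_f ≈ 0.0656 rad/s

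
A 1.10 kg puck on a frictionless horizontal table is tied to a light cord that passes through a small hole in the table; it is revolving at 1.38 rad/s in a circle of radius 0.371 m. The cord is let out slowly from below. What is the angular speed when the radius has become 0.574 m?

The constraining force is radial, so m r² ω about the center is conserved.
ω₂ = ω₁ (r₁/r₂)² = (1.38)(0.371/0.574)² = 0.5765 rad/s.

ω₂ ≈ 0.577 rad/s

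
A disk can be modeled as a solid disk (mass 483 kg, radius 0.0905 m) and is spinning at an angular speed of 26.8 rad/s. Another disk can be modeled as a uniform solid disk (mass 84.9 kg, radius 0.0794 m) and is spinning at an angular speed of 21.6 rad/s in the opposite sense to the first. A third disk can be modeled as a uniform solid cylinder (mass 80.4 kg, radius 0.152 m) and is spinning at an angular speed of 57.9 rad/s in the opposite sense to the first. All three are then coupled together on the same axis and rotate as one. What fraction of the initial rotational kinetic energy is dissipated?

The coupling torques are internal; angular momentum about the shared axis is conserved.
Moments of inertia: I_A = ½(483)(0.0905)² = 1.978 kg·m²; I_B = ½(84.9)(0.0794)² = 0.2676 kg·m²; I_C = ½(80.4)(0.152)² = 0.9288 kg·m².
Taking A's sense as positive: L = (1.978)(26.8) − (0.2676)(21.6) − (0.9288)(57.9) = -6.548 kg·m²·rad/s.
Combined I = 1.978 + 0.2676 + 0.9288 = 3.174 kg·m².
ω_f = L / I = -6.548 / 3.174 = -2.063 rad/s.
KE_i = ½ΣIω² = 2330 J; KE_f = ½(3.174)(2.063)² = 6.754 J.
Fraction dissipated = (KE_i − KE_f)/KE_i = 0.9971.

fraction ≈ 0.997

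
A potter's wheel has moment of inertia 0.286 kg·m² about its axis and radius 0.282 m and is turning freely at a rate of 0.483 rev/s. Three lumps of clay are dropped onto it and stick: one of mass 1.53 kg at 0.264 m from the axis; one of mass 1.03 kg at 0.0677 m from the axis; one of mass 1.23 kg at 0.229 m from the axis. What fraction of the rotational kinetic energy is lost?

No external torque acts about the axis; L_before = L_after.
Added inertia Σmr² = (1.53)(0.264)² + (1.03)(0.0677)² + (1.23)(0.229)² = 0.1759 kg·m²; I_f = 0.2860 + 0.1759 = 0.4619 kg·m².
ω_f = I_p ω_i / I_f = (0.2860)(0.483) / 0.4619 = 0.2991 rev/s.
KE_i = ½(0.2860)(3.035 rad/s)² = 1.317 J; KE_f = ½(0.4619)(1.879)² = 0.8155 J.
Fraction lost = 0.3808.

fraction ≈ 0.381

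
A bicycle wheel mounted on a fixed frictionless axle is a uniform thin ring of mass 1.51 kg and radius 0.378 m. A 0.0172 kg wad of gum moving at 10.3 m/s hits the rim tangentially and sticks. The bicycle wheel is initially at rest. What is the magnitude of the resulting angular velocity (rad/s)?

|ω_f| ≈ 0.307 rad/s

The axle reaction passes through the axle and exerts no torque about it; angular momentum about the axle is conserved through the impact.
I_p = (1.51)(0.378)² = 0.2158 kg·m². Taking the sense of the wad of gum's angular momentum as positive, L_{wad} = m v R = (0.0172)(10.3)(0.378) = 0.06697 kg·m²/s.
L_i = 0 + 0.06697 = 0.06697 kg·m²/s.
After sticking, I_f = I_p + m R² = 0.2158 + (0.0172)(0.378)² = 0.2182 kg·m².
ω_f = L_i / I_f = 0.06697 / 0.2182 = 0.3069 rad/s.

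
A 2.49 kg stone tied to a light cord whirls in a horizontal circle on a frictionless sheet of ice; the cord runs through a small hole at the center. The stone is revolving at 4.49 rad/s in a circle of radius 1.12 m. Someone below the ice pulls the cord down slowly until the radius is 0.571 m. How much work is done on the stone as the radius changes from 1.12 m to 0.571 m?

No torque about the axis ⇒ m r₁² ω₁ = m r₂² ω₂.
ω₂ = ω₁ (r₁/r₂)² = (4.49)(1.12/0.571)² = 17.27 rad/s.
W = ΔKE = ½m(v₂² − v₁²) = 89.65 J.

W ≈ 89.6 J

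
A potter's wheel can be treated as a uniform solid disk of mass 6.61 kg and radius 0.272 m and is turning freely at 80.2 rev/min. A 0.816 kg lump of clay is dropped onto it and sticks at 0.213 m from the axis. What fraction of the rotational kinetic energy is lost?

fraction ≈ 0.131

No external torque acts about the axis; L_before = L_after.
I_p = ½(6.61)(0.272)² = 0.2445 kg·m².
Added inertia Σmr² = (0.816)(0.213)² = 0.03702 kg·m²; I_f = 0.2445 + 0.03702 = 0.2815 kg·m².
ω_f = I_p ω_i / I_f = (0.2445)(80.2) / 0.2815 = 69.65 rpm.
KE_i = ½(0.2445)(8.399 rad/s)² = 8.624 J; KE_f = ½(0.2815)(7.294)² = 7.490 J.
Fraction lost = 0.1315.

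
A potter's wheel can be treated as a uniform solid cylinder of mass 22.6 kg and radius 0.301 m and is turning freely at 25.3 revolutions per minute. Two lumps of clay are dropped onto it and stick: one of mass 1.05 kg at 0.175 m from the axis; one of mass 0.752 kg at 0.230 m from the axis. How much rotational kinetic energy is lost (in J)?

energy lost ≈ 0.236 J

The added mass arrives with no angular momentum about the axis, and any external torque about the axis is negligible, so the system's angular momentum is conserved.
I_p = ½(22.6)(0.301)² = 1.024 kg·m².
Added inertia Σmr² = (1.05)(0.175)² + (0.752)(0.230)² = 0.07194 kg·m²; I_f = 1.024 + 0.07194 = 1.096 kg·m².
ω_f = I_p ω_i / I_f = (1.024)(25.3) / 1.096 = 23.64 rpm.
KE_i = ½(1.024)(2.649 rad/s)² = 3.593 J; KE_f = ½(1.096)(2.475)² = 3.357 J.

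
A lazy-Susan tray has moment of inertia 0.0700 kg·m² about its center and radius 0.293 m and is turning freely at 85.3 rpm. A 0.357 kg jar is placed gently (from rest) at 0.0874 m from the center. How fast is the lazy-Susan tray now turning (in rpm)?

ω_f ≈ 82.1 rpm

The added mass arrives with no angular momentum about the center, and any external torque about the center is negligible, so the system's angular momentum is conserved.
Added inertia Σmr² = (0.357)(0.0874)² = 0.002727 kg·m²; I_f = 0.07000 + 0.002727 = 0.07273 kg·m².
ω_f = I_p ω_i / I_f = (0.07000)(85.3) / 0.07273 = 82.10 rpm.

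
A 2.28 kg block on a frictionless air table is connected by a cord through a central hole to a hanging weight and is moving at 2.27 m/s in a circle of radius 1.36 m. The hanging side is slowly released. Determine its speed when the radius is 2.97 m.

v₂ ≈ 1.04 m/s

Central (radial) force ⇒ zero torque about the center ⇒ m v r is constant.
v₂ = v₁ r₁ / r₂ = (2.27)(1.36) / (2.97) = 1.039 m/s.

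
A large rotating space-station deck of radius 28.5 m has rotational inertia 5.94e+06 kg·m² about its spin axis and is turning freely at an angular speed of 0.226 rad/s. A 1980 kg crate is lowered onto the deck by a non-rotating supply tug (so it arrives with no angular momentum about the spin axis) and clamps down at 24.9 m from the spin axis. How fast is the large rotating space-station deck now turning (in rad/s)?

No external torque acts about the spin axis; L_before = L_after.
Added inertia Σmr² = (1980)(24.9)² = 1.228e+06 kg·m²; I_f = 5.940e+06 + 1.228e+06 = 7.168e+06 kg·m².
ω_f = I_p ω_i / I_f = (5.940e+06)(0.226) / 7.168e+06 = 0.1873 rad/s.

ω_f ≈ 0.187 rad/s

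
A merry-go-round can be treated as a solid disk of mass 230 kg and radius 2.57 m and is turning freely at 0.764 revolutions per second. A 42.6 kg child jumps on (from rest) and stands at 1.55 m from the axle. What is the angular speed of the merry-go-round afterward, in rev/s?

No external torque acts about the axle; L_before = L_after.
I_p = ½(230)(2.57)² = 759.6 kg·m².
Added inertia Σmr² = (42.6)(1.55)² = 102.3 kg·m²; I_f = 759.6 + 102.3 = 861.9 kg·m².
ω_f = I_p ω_i / I_f = (759.6)(0.764) / 861.9 = 0.6733 rev/s.

ω_f ≈ 0.673 rev/s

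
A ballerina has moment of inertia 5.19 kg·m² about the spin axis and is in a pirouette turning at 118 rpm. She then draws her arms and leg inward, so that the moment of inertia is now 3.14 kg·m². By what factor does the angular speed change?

ω₂/ω₁ ≈ 1.65

With no external torque about the axis, L is conserved: I₁ω₁ = I₂ω₂.
ω₂/ω₁ = I₁/I₂ = 5.190 / 3.140 = 1.653.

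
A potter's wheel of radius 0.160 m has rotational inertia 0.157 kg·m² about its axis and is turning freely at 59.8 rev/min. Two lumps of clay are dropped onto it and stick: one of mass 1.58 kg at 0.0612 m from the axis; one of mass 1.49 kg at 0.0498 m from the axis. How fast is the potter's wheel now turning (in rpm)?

The added mass arrives with no angular momentum about the axis, and any external torque about the axis is negligible, so the system's angular momentum is conserved.
Added inertia Σmr² = (1.58)(0.0612)² + (1.49)(0.0498)² = 0.009613 kg·m²; I_f = 0.1570 + 0.009613 = 0.1666 kg·m².
ω_f = I_p ω_i / I_f = (0.1570)(59.8) / 0.1666 = 56.35 rpm.

ω_f ≈ 56.3 rpm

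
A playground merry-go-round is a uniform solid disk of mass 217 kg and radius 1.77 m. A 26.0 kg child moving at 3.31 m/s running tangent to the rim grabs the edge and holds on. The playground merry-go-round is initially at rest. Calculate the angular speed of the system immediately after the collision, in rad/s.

|ω_f| ≈ 0.361 rad/s

The axle reaction passes through the axle and exerts no torque about it; angular momentum about the axle is conserved through the impact.
I_p = ½(217)(1.77)² = 339.9 kg·m². Taking the sense of the child's angular momentum as positive, L_{child} = m v R = (26.0)(3.31)(1.77) = 152.3 kg·m²/s.
L_i = 0 + 152.3 = 152.3 kg·m²/s.
After sticking, I_f = I_p + m R² = 339.9 + (26.0)(1.77)² = 421.4 kg·m².
ω_f = L_i / I_f = 152.3 / 421.4 = 0.3615 rad/s.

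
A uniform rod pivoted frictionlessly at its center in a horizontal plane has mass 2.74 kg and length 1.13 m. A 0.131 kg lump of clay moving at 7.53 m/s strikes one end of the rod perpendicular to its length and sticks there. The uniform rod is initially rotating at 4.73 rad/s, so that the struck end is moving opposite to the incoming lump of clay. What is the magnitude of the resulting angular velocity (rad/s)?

The axle reaction passes through the pivot and exerts no torque about it; angular momentum about the pivot is conserved through the impact.
I_p = (1/12)(2.74)(1.13)² = 0.2916 kg·m². Taking the sense of the lump of clay's angular momentum as positive, L_{lump} = m v R = (0.131)(7.53)(1.13/2) = 0.5573 kg·m²/s.
L_i = −I_p ω_p + m v R = −(0.2916)(4.73) + 0.5573 = -0.8217 kg·m²/s.
After sticking, I_f = I_p + m R² = 0.2916 + (0.131)(1.13/2)² = 0.3334 kg·m².
ω_f = L_i / I_f = -0.8217 / 0.3334 = -2.465 rad/s.

|ω_f| ≈ 2.46 rad/s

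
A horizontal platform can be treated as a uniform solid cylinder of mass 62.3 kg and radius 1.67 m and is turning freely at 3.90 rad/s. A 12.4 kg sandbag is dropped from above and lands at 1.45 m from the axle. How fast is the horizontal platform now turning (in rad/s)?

The added mass arrives with no angular momentum about the axle, and any external torque about the axle is negligible, so the system's angular momentum is conserved.
I_p = ½(62.3)(1.67)² = 86.87 kg·m².
Added inertia Σmr² = (12.4)(1.45)² = 26.07 kg·m²; I_f = 86.87 + 26.07 = 112.9 kg·m².
ω_f = I_p ω_i / I_f = (86.87)(3.90) / 112.9 = 3.000 rad/s.

ω_f ≈ 3.00 rad/s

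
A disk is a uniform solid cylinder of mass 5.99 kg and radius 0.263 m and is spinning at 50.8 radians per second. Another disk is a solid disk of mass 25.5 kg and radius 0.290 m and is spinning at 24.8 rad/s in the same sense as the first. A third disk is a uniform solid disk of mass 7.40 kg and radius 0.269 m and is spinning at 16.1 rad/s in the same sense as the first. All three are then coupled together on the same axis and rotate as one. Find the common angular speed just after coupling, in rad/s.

The coupling torques are internal; angular momentum about the shared axis is conserved.
Moments of inertia: I_A = ½(5.99)(0.263)² = 0.2072 kg·m²; I_B = ½(25.5)(0.290)² = 1.072 kg·m²; I_C = ½(7.40)(0.269)² = 0.2677 kg·m².
Taking A's sense as positive: L = (0.2072)(50.8) + (1.072)(24.8) + (0.2677)(16.1) = 41.43 kg·m²·rad/s.
Combined I = 0.2072 + 1.072 + 0.2677 = 1.547 kg·m².
ω_f = L / I = 41.43 / 1.547 = 26.78 rad/s.

|ω_f| ≈ 26.8 rad/s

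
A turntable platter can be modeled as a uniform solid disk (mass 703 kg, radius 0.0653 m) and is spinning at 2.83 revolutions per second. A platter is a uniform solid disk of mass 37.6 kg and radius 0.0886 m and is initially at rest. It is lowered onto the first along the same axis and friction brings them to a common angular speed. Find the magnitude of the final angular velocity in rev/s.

The coupling torques are internal; angular momentum about the shared axis is conserved.
Moments of inertia: I_A = ½(703)(0.0653)² = 1.499 kg·m²; I_B = ½(37.6)(0.0886)² = 0.1476 kg·m².
Taking A's sense as positive: L = (1.499)(2.83) = 4.242 kg·m²·rev/s.
Combined I = 1.499 + 0.1476 = 1.646 kg·m².
ω_f = L / I = 4.242 / 1.646 = 2.576 rev/s.

|ω_f| ≈ 2.58 rev/s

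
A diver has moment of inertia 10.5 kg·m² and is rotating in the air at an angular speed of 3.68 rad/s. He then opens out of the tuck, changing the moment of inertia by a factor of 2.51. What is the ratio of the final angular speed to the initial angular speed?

No external torque acts about the spin axis, so angular momentum is conserved.
I₂ = 2.51 × 10.5 = 26.35 kg·m².
ω₂/ω₁ = I₁/I₂ = 10.50 / 26.35 = 0.3984.

ω₂/ω₁ ≈ 0.398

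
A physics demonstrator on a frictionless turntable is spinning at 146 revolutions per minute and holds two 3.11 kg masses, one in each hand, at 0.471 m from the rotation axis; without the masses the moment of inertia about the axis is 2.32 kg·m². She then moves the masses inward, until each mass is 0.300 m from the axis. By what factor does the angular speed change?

No external torque acts about the spin axis, so angular momentum is conserved.
I₁ = 2.32 + 2(3.11)(0.471)² = 3.700 kg·m²; I₂ = 2.32 + 2(3.11)(0.300)² = 2.880 kg·m².
ω₂/ω₁ = I₁/I₂ = 3.700 / 2.880 = 1.285.

ω₂/ω₁ ≈ 1.28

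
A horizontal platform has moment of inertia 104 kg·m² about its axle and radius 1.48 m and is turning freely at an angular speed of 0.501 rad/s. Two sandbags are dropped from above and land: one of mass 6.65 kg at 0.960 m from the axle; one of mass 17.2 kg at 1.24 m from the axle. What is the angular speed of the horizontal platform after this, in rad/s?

ω_f ≈ 0.382 rad/s

No external torque acts about the axle; L_before = L_after.
Added inertia Σmr² = (6.65)(0.960)² + (17.2)(1.24)² = 32.58 kg·m²; I_f = 104.0 + 32.58 = 136.6 kg·m².
ω_f = I_p ω_i / I_f = (104.0)(0.501) / 136.6 = 0.3815 rad/s.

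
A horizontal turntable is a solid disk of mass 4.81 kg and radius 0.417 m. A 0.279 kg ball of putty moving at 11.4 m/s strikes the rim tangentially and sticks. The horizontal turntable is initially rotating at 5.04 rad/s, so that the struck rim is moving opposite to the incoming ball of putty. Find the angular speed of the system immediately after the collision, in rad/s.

|ω_f| ≈ 1.67 rad/s

The axle reaction passes through the axle and exerts no torque about it; angular momentum about the axle is conserved through the impact.
I_p = ½(4.81)(0.417)² = 0.4182 kg·m². Taking the sense of the ball of putty's angular momentum as positive, L_{ball} = m v R = (0.279)(11.4)(0.417) = 1.326 kg·m²/s.
L_i = −I_p ω_p + m v R = −(0.4182)(5.04) + 1.326 = -0.7814 kg·m²/s.
After sticking, I_f = I_p + m R² = 0.4182 + (0.279)(0.417)² = 0.4667 kg·m².
ω_f = L_i / I_f = -0.7814 / 0.4667 = -1.674 rad/s.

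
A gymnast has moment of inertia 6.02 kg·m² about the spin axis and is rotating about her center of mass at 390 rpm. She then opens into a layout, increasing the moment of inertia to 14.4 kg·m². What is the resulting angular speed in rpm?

ω₂ ≈ 163 rpm

Angular momentum about the spin axis is conserved since the torque about it is zero.
ω₂ = I₁ω₁ / I₂ = (6.020)(390 rpm) / (14.40) = 163.0 rpm.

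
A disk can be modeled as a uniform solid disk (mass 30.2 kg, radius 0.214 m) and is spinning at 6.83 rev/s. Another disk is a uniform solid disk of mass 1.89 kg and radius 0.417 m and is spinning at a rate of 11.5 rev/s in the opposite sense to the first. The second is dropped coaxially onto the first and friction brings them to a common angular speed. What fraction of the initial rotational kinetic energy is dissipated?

No external torque acts about the common axis, so total angular momentum is conserved.
Moments of inertia: I_A = ½(30.2)(0.214)² = 0.6915 kg·m²; I_B = ½(1.89)(0.417)² = 0.1643 kg·m².
Taking A's sense as positive: L = (0.6915)(6.83) − (0.1643)(11.5) = 2.833 kg·m²·rev/s.
Combined I = 0.6915 + 0.1643 = 0.8558 kg·m².
ω_f = L / I = 2.833 / 0.8558 = 3.311 rev/s.
KE_i = ½ΣIω² = 1066 J; KE_f = ½(0.8558)(20.80)² = 185.2 J.
Fraction dissipated = (KE_i − KE_f)/KE_i = 0.8263.

fraction ≈ 0.826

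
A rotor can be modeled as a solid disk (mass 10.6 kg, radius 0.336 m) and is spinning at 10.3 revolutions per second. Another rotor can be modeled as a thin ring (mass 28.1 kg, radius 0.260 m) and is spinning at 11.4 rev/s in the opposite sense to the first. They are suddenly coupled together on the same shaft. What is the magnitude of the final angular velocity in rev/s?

|ω_f| ≈ 6.20 rev/s

The coupling torques are internal; angular momentum about the shared axis is conserved.
Moments of inertia: I_A = ½(10.6)(0.336)² = 0.5983 kg·m²; I_B = (28.1)(0.260)² = 1.900 kg·m².
Taking A's sense as positive: L = (0.5983)(10.3) − (1.900)(11.4) = -15.49 kg·m²·rev/s.
Combined I = 0.5983 + 1.900 = 2.498 kg·m².
ω_f = L / I = -15.49 / 2.498 = -6.202 rev/s.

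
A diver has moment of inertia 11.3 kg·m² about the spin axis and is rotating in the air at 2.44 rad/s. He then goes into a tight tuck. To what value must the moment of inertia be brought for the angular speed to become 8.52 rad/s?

I₂ ≈ 3.24 kg·m²

No external torque acts about the spin axis, so angular momentum is conserved.
I₂ = I₁ω₁ / ω₂ = (11.3)(2.44) / (8.52) = 3.236 kg·m².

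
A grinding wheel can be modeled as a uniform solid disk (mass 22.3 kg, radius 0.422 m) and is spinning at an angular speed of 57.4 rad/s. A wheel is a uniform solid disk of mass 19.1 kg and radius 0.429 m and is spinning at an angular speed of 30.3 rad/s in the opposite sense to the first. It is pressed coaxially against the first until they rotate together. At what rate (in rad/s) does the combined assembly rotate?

|ω_f| ≈ 16.2 rad/s

The coupling torques are internal; angular momentum about the shared axis is conserved.
Moments of inertia: I_A = ½(22.3)(0.422)² = 1.986 kg·m²; I_B = ½(19.1)(0.429)² = 1.758 kg·m².
Taking A's sense as positive: L = (1.986)(57.4) − (1.758)(30.3) = 60.72 kg·m²·rad/s.
Combined I = 1.986 + 1.758 = 3.743 kg·m².
ω_f = L / I = 60.72 / 3.743 = 16.22 rad/s.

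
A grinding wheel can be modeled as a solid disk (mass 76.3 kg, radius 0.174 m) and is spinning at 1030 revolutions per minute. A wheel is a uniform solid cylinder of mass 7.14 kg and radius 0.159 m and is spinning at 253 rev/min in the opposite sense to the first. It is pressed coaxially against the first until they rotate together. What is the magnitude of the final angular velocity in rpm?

|ω_f| ≈ 937 rpm

No external torque acts about the common axis, so total angular momentum is conserved.
Moments of inertia: I_A = ½(76.3)(0.174)² = 1.155 kg·m²; I_B = ½(7.14)(0.159)² = 0.09025 kg·m².
Taking A's sense as positive: L = (1.155)(1030) − (0.09025)(253) = 1167 kg·m²·rpm.
Combined I = 1.155 + 0.09025 = 1.245 kg·m².
ω_f = L / I = 1167 / 1.245 = 937.0 rpm.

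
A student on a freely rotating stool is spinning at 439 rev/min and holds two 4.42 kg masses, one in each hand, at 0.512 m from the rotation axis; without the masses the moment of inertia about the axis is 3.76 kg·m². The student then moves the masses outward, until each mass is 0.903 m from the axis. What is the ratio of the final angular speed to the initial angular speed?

ω₂/ω₁ ≈ 0.554

Angular momentum about the spin axis is conserved since the torque about it is zero.
I₁ = 3.76 + 2(4.42)(0.512)² = 6.077 kg·m²; I₂ = 3.76 + 2(4.42)(0.903)² = 10.97 kg·m².
ω₂/ω₁ = I₁/I₂ = 6.077 / 10.97 = 0.5541.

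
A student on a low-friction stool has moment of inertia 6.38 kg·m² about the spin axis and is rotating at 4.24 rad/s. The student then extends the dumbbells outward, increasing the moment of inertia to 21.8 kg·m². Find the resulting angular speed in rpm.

ω₂ ≈ 11.8 rpm

With no external torque about the axis, L is conserved: I₁ω₁ = I₂ω₂.
ω₂ = I₁ω₁ / I₂ = (6.380)(4.24 rad/s) / (21.80) = 1.241 rad/s = 11.85 rpm.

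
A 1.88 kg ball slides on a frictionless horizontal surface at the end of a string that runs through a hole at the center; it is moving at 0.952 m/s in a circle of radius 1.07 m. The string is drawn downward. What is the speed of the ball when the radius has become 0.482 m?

v₂ ≈ 2.11 m/s

Central (radial) force ⇒ zero torque about the center ⇒ m v r is constant.
v₂ = v₁ r₁ / r₂ = (0.952)(1.07) / (0.482) = 2.113 m/s.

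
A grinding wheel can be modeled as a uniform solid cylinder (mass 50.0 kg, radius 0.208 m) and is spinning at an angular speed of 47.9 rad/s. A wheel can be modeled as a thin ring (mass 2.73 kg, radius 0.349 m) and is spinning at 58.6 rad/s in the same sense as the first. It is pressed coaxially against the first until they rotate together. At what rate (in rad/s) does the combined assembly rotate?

|ω_f| ≈ 50.4 rad/s

The coupling torques are internal; angular momentum about the shared axis is conserved.
Moments of inertia: I_A = ½(50.0)(0.208)² = 1.082 kg·m²; I_B = (2.73)(0.349)² = 0.3325 kg·m².
Taking A's sense as positive: L = (1.082)(47.9) + (0.3325)(58.6) = 71.29 kg·m²·rad/s.
Combined I = 1.082 + 0.3325 = 1.414 kg·m².
ω_f = L / I = 71.29 / 1.414 = 50.42 rad/s.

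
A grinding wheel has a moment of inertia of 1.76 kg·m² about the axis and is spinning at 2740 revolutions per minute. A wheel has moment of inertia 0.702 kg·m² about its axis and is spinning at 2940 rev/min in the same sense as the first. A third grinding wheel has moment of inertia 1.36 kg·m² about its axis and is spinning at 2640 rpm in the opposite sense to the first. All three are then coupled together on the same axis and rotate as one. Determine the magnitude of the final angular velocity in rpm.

The coupling torques are internal; angular momentum about the shared axis is conserved.
Taking A's sense as positive: L = (1.760)(2740) + (0.7020)(2940) − (1.360)(2640) = 3296 kg·m²·rpm.
Combined I = 1.760 + 0.7020 + 1.360 = 3.822 kg·m².
ω_f = L / I = 3296 / 3.822 = 862.3 rpm.

|ω_f| ≈ 862 rpm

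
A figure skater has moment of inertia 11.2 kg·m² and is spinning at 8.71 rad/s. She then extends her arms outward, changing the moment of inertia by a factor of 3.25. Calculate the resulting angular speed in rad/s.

ω₂ ≈ 2.68 rad/s

With no external torque about the axis, L is conserved: I₁ω₁ = I₂ω₂.
I₂ = 3.25 × 11.2 = 36.40 kg·m².
ω₂ = I₁ω₁ / I₂ = (11.20)(8.71 rad/s) / (36.40) = 2.680 rad/s.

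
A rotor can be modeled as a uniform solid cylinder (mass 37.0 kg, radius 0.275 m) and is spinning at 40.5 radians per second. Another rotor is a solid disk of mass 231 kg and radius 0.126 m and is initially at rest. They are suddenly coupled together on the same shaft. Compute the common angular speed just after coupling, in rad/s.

No external torque acts about the common axis, so total angular momentum is conserved.
Moments of inertia: I_A = ½(37.0)(0.275)² = 1.399 kg·m²; I_B = ½(231)(0.126)² = 1.834 kg·m².
Taking A's sense as positive: L = (1.399)(40.5) = 56.66 kg·m²·rad/s.
Combined I = 1.399 + 1.834 = 3.233 kg·m².
ω_f = L / I = 56.66 / 3.233 = 17.53 rad/s.

|ω_f| ≈ 17.5 rad/s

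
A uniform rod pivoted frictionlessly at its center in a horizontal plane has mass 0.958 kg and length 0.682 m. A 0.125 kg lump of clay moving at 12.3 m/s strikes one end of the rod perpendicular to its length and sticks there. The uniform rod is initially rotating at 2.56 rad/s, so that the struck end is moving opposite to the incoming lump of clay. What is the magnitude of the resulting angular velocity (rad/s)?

About the pivot the impulsive forces during the collision are internal, so angular momentum about that axis is conserved.
I_p = (1/12)(0.958)(0.682)² = 0.03713 kg·m². Taking the sense of the lump of clay's angular momentum as positive, L_{lump} = m v R = (0.125)(12.3)(0.682/2) = 0.5243 kg·m²/s.
L_i = −I_p ω_p + m v R = −(0.03713)(2.56) + 0.5243 = 0.4292 kg·m²/s.
After sticking, I_f = I_p + m R² = 0.03713 + (0.125)(0.682/2)² = 0.05167 kg·m².
ω_f = L_i / I_f = 0.4292 / 0.05167 = 8.308 rad/s.

|ω_f| ≈ 8.31 rad/s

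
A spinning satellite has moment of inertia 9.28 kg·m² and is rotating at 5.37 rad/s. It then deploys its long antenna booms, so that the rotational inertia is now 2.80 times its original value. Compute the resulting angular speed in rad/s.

ω₂ ≈ 1.92 rad/s

No external torque acts about the spin axis, so angular momentum is conserved.
I₂ = 2.80 × 9.28 = 25.98 kg·m².
ω₂ = I₁ω₁ / I₂ = (9.280)(5.37 rad/s) / (25.98) = 1.918 rad/s.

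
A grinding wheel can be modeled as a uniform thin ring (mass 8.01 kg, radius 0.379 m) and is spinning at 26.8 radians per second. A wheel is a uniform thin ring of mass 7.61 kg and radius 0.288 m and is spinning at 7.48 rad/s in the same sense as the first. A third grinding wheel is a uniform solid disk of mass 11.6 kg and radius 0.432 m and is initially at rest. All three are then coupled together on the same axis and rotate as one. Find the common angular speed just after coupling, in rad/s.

The coupling torques are internal; angular momentum about the shared axis is conserved.
Moments of inertia: I_A = (8.01)(0.379)² = 1.151 kg·m²; I_B = (7.61)(0.288)² = 0.6312 kg·m²; I_C = ½(11.6)(0.432)² = 1.082 kg·m².
Taking A's sense as positive: L = (1.151)(26.8) + (0.6312)(7.48) = 35.56 kg·m²·rad/s.
Combined I = 1.151 + 0.6312 + 1.082 = 2.864 kg·m².
ω_f = L / I = 35.56 / 2.864 = 12.41 rad/s.

|ω_f| ≈ 12.4 rad/s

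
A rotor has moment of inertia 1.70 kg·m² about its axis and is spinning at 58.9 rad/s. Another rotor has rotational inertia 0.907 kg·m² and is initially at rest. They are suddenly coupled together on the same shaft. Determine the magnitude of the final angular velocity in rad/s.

The coupling torques are internal; angular momentum about the shared axis is conserved.
Taking A's sense as positive: L = (1.700)(58.9) = 100.1 kg·m²·rad/s.
Combined I = 1.700 + 0.9070 = 2.607 kg·m².
ω_f = L / I = 100.1 / 2.607 = 38.41 rad/s.

|ω_f| ≈ 38.4 rad/s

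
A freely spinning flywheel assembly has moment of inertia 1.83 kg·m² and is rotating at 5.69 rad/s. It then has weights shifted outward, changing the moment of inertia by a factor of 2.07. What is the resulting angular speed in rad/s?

ω₂ ≈ 2.75 rad/s

No external torque acts about the spin axis, so angular momentum is conserved.
I₂ = 2.07 × 1.83 = 3.788 kg·m².
ω₂ = I₁ω₁ / I₂ = (1.830)(5.69 rad/s) / (3.788) = 2.749 rad/s.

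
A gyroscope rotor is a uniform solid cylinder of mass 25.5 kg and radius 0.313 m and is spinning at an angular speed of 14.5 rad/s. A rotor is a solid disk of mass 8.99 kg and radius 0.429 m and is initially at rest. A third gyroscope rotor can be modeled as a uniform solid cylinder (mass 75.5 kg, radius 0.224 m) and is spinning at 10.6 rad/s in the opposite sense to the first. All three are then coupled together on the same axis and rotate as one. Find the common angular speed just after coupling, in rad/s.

|ω_f| ≈ 0.495 rad/s

The coupling torques are internal; angular momentum about the shared axis is conserved.
Moments of inertia: I_A = ½(25.5)(0.313)² = 1.249 kg·m²; I_B = ½(8.99)(0.429)² = 0.8273 kg·m²; I_C = ½(75.5)(0.224)² = 1.894 kg·m².
Taking A's sense as positive: L = (1.249)(14.5) − (1.894)(10.6) = -1.966 kg·m²·rad/s.
Combined I = 1.249 + 0.8273 + 1.894 = 3.971 kg·m².
ω_f = L / I = -1.966 / 3.971 = -0.4951 rad/s.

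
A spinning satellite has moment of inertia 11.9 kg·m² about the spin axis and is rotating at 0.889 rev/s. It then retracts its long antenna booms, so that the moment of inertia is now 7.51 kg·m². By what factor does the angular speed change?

ω₂/ω₁ ≈ 1.58

Angular momentum about the spin axis is conserved since the torque about it is zero.
ω₂/ω₁ = I₁/I₂ = 11.90 / 7.510 = 1.585.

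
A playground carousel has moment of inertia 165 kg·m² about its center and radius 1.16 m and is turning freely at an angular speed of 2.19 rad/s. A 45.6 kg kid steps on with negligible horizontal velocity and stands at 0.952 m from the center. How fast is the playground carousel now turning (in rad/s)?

The added mass arrives with no angular momentum about the center, and any external torque about the center is negligible, so the system's angular momentum is conserved.
Added inertia Σmr² = (45.6)(0.952)² = 41.33 kg·m²; I_f = 165.0 + 41.33 = 206.3 kg·m².
ω_f = I_p ω_i / I_f = (165.0)(2.19) / 206.3 = 1.751 rad/s.

ω_f ≈ 1.75 rad/s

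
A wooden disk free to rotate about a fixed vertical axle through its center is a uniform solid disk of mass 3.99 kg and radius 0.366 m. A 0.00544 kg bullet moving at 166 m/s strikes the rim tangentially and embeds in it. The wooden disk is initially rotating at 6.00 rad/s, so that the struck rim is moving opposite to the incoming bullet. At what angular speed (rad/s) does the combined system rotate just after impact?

The axle reaction passes through the axle and exerts no torque about it; angular momentum about the axle is conserved through the impact.
I_p = ½(3.99)(0.366)² = 0.2672 kg·m². Taking the sense of the bullet's angular momentum as positive, L_{bullet} = m v R = (0.00544)(166)(0.366) = 0.3305 kg·m²/s.
L_i = −I_p ω_p + m v R = −(0.2672)(6.00) + 0.3305 = -1.273 kg·m²/s.
After sticking, I_f = I_p + m R² = 0.2672 + (0.00544)(0.366)² = 0.2680 kg·m².
ω_f = L_i / I_f = -1.273 / 0.2680 = -4.750 rad/s.

|ω_f| ≈ 4.75 rad/s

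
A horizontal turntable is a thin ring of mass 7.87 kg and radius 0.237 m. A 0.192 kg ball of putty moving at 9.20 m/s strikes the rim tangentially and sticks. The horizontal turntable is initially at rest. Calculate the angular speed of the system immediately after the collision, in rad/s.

|ω_f| ≈ 0.924 rad/s

About the axle the impulsive forces during the collision are internal, so angular momentum about that axis is conserved.
I_p = (7.87)(0.237)² = 0.4421 kg·m². Taking the sense of the ball of putty's angular momentum as positive, L_{ball} = m v R = (0.192)(9.20)(0.237) = 0.4186 kg·m²/s.
L_i = 0 + 0.4186 = 0.4186 kg·m²/s.
After sticking, I_f = I_p + m R² = 0.4421 + (0.192)(0.237)² = 0.4528 kg·m².
ω_f = L_i / I_f = 0.4186 / 0.4528 = 0.9245 rad/s.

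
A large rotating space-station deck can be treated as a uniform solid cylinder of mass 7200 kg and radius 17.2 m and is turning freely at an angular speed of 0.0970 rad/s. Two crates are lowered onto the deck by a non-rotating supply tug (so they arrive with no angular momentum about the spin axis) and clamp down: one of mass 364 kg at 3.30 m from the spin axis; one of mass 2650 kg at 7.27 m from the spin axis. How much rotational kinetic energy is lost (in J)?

energy lost ≈ 597 J

The added mass arrives with no angular momentum about the spin axis, and any external torque about the spin axis is negligible, so the system's angular momentum is conserved.
I_p = ½(7200)(17.2)² = 1.065e+06 kg·m².
Added inertia Σmr² = (364)(3.30)² + (2650)(7.27)² = 1.440e+05 kg·m²; I_f = 1.065e+06 + 1.440e+05 = 1.209e+06 kg·m².
ω_f = I_p ω_i / I_f = (1.065e+06)(0.0970) / 1.209e+06 = 0.08545 rad/s.
KE_i = ½(1.065e+06)(0.09700 rad/s)² = 5010 J; KE_f = ½(1.209e+06)(0.08545)² = 4414 J.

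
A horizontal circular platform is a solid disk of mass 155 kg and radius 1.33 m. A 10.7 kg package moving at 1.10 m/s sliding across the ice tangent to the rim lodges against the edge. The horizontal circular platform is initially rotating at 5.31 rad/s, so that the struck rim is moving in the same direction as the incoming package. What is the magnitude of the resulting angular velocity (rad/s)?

The axle reaction passes through the central axle and exerts no torque about it; angular momentum about the central axle is conserved through the impact.
I_p = ½(155)(1.33)² = 137.1 kg·m². Taking the sense of the package's angular momentum as positive, L_{package} = m v R = (10.7)(1.10)(1.33) = 15.65 kg·m²/s.
L_i = +I_p ω_p + m v R = +(137.1)(5.31) + 15.65 = 743.6 kg·m²/s.
After sticking, I_f = I_p + m R² = 137.1 + (10.7)(1.33)² = 156.0 kg·m².
ω_f = L_i / I_f = 743.6 / 156.0 = 4.766 rad/s.

|ω_f| ≈ 4.77 rad/s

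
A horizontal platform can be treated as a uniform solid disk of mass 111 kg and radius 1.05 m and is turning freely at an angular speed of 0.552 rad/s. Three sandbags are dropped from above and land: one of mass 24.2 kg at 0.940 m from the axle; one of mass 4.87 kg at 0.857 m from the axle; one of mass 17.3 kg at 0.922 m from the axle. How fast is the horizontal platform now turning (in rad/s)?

No external torque acts about the axle; L_before = L_after.
I_p = ½(111)(1.05)² = 61.19 kg·m².
Added inertia Σmr² = (24.2)(0.940)² + (4.87)(0.857)² + (17.3)(0.922)² = 39.67 kg·m²; I_f = 61.19 + 39.67 = 100.9 kg·m².
ω_f = I_p ω_i / I_f = (61.19)(0.552) / 100.9 = 0.3349 rad/s.

ω_f ≈ 0.335 rad/s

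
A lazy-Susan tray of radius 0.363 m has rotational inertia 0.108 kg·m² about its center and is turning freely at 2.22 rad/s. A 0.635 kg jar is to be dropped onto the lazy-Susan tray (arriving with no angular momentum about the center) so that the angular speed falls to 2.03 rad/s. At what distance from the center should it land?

No external torque acts about the center; L_before = L_after.
I_p ω_i = (I_p + m r²) ω_f ⇒ m r² = I_p(ω_i/ω_f − 1) = 0.1080(2.22/2.03 − 1) = 0.01011 kg·m².
r = √(0.01011/0.635) = 0.1262 m.

r ≈ 0.126 m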